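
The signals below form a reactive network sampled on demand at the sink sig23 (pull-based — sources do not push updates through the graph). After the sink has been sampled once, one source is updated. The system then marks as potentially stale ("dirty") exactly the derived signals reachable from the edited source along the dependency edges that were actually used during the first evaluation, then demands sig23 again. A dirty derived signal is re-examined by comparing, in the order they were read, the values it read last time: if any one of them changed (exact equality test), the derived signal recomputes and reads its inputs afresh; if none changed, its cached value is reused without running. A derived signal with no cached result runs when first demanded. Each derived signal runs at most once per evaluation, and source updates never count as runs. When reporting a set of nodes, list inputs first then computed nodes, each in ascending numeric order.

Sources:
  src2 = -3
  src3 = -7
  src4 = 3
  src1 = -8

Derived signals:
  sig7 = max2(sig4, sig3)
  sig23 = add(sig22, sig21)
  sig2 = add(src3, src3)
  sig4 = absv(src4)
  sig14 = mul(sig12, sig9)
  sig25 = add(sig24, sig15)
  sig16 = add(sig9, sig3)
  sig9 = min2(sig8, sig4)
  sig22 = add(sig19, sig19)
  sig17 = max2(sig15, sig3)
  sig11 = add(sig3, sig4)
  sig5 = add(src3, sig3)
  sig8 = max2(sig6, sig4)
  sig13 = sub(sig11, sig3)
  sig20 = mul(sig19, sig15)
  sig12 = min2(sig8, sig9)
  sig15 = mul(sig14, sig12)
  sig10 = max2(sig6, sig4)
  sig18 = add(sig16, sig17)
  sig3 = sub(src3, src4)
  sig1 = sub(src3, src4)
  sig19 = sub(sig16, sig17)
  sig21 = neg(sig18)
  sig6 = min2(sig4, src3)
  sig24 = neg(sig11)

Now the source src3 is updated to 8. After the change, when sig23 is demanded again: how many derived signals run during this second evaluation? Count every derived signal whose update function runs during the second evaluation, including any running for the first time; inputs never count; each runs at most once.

Initial pass — values computed on the first demand:
  sig3 = sub(-7, 3) = -10
  sig4 = absv(3) = 3
  sig6 = min2(3, -7) = -7
  sig8 = max2(-7, 3) = 3
  sig9 = min2(3, 3) = 3
  sig12 = min2(3, 3) = 3
  sig14 = mul(3, 3) = 9
  sig15 = mul(9, 3) = 27
  sig16 = add(3, -10) = -7
  sig17 = max2(27, -10) = 27
  sig18 = add(-7, 27) = 20
  sig19 = sub(-7, 27) = -34
  sig21 = neg(20) = -20
  sig22 = add(-34, -34) = -68
  sig23 = add(-68, -20) = -88

Second demand — change propagation:
  sig3: re-runs because src3 -7->8; new result 5.
  sig6: re-runs because src3 -7->8; new result 3.
  sig8: re-runs because sig6 -7->3; new result 3 (unchanged).
  sig9: re-examined; everything it read last time is the same (sig8 unchanged, sig4 unchanged) — cache 3 kept, no run.
  sig12: re-examined; everything it read last time is the same (sig8 unchanged, sig9 unchanged) — cache 3 kept, no run.
  sig14: re-examined; everything it read last time is the same (sig12 unchanged, sig9 unchanged) — cache 9 kept, no run.
  sig15: re-examined; everything it read last time is the same (sig14 unchanged, sig12 unchanged) — cache 27 kept, no run.
  sig16: re-runs because sig3 -10->5; new result 8.
  sig17: re-runs because sig3 -10->5; new result 27 (unchanged).
  sig18: re-runs because sig16 -7->8; new result 35.
  sig19: re-runs because sig16 -7->8; new result -19.
  sig21: re-runs because sig18 20->35; new result -35.
  sig22: re-runs because sig19 -34->-19; sig19 -34->-19; new result -38.
  sig23: re-runs because sig22 -68->-38; sig21 -20->-35; new result -73.

The important point: at sig9 every value read last time is unchanged, so the dirty flag clears without a run.

Run set: sig3, sig6, sig8, sig16, sig17, sig18, sig19, sig21, sig22, sig23 (10 run).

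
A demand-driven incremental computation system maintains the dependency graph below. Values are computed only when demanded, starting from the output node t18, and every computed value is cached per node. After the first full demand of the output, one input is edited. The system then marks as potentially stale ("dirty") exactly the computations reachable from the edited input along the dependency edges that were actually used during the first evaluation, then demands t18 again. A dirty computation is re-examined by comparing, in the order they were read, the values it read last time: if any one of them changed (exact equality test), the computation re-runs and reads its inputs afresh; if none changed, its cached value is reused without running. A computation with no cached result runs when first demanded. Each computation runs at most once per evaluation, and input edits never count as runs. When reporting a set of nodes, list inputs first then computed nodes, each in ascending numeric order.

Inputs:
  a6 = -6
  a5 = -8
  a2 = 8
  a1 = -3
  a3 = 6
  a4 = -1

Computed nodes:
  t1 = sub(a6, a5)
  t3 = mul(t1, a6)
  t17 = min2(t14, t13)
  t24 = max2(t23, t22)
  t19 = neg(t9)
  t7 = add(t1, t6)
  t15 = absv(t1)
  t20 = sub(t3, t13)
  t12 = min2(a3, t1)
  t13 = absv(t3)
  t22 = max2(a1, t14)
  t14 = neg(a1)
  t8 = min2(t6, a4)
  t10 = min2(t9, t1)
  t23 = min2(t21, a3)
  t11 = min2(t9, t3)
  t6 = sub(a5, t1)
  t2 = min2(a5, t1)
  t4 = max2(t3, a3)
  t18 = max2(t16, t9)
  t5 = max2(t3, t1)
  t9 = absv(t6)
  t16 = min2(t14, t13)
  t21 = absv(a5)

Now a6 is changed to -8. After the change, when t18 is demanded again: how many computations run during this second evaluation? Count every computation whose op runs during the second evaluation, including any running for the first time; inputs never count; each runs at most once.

Computations that run: t1, t3, t6, t9, t13, t16, t18 — 7 in total.

First evaluation (everything demanded from the output):
  t1 = sub(-6, -8) = 2
  t3 = mul(2, -6) = -12
  t6 = sub(-8, 2) = -10
  t9 = absv(-10) = 10
  t13 = absv(-12) = 12
  t14 = neg(-3) = 3
  t16 = min2(3, 12) = 3
  t18 = max2(3, 10) = 10

Propagation after the edit:
  t1: runs — a6 -6->-8; result 0.
  t3: runs — t1 2->0; a6 -6->-8; result 0.
  t6: runs — t1 2->0; result -8.
  t9: runs — t6 -10->-8; result 8.
  t13: runs — t3 -12->0; result 0.
  t16: runs — t13 12->0; result 0.
  t18: runs — t16 3->0; t9 10->8; result 8.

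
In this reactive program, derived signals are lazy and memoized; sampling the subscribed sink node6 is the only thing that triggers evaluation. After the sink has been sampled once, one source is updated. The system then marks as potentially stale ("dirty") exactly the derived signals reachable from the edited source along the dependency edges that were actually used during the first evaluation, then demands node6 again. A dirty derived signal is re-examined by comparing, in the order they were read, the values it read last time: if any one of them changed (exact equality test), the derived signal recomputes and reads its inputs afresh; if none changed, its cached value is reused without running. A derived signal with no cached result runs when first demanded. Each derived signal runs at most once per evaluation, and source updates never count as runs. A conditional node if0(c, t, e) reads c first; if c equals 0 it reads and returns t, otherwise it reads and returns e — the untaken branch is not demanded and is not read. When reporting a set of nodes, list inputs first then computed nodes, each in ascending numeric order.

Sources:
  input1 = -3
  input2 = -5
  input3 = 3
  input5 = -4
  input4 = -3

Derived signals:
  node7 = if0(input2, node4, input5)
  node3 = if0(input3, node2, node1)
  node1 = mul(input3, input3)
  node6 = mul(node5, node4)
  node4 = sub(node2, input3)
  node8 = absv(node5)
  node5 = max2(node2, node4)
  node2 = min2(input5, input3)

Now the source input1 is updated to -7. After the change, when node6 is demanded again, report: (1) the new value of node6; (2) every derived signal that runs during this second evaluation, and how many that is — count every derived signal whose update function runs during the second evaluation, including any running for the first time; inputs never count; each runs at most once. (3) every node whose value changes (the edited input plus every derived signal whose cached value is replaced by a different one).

Demanding node6 again yields 28.
0 derived signals run: none.
The nodes whose values change: input1.
Note the shortcut — nothing in the graph depends on input1 at all, so no recomputation happens.

First demand of the output computes:
  node2 = min2(-4, 3) = -4
  node4 = sub(-4, 3) = -7
  node5 = max2(-4, -7) = -4
  node6 = mul(-4, -7) = 28

After the edit, cleaning proceeds:
  no node depends on input1 at all; the second demand re-runs nothing.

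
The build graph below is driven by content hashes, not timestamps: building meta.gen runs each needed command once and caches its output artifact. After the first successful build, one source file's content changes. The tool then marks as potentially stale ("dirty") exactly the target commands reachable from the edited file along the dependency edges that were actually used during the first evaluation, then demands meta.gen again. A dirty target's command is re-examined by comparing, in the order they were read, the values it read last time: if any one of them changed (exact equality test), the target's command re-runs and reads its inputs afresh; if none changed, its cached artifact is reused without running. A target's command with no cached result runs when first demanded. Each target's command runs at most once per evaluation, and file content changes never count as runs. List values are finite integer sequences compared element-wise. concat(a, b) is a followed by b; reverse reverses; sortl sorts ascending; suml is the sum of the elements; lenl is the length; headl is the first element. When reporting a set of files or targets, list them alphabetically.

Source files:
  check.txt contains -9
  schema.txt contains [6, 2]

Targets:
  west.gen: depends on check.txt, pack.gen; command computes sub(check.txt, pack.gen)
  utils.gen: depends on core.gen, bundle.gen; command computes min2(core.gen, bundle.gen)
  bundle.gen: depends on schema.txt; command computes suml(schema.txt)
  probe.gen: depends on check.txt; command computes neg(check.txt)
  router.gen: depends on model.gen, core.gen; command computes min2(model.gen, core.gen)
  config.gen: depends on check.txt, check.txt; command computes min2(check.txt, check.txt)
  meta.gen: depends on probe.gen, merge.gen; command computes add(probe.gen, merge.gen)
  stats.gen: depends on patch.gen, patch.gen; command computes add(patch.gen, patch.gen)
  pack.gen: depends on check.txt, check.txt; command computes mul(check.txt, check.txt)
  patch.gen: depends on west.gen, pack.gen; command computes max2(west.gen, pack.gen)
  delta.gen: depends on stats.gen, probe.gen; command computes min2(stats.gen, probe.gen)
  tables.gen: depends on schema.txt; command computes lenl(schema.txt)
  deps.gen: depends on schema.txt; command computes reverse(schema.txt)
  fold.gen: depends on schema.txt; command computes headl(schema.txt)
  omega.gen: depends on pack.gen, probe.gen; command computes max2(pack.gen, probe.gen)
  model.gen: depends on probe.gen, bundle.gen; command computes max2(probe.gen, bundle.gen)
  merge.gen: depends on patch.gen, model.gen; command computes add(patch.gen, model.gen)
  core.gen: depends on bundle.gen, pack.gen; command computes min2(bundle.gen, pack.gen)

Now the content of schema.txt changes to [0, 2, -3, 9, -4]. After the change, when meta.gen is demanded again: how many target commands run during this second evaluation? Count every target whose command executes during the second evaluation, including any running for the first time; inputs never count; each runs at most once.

Initial pass — values computed on the first demand:
  bundle.gen = suml([6, 2]) = 8
  pack.gen = mul(-9, -9) = 81
  probe.gen = neg(-9) = 9
  model.gen = max2(9, 8) = 9
  west.gen = sub(-9, 81) = -90
  patch.gen = max2(-90, 81) = 81
  merge.gen = add(81, 9) = 90
  meta.gen = add(9, 90) = 99

Second demand — change propagation:
  bundle.gen: re-runs because schema.txt [6, 2]->[0, 2, -3, 9, -4]; new result 4.
  model.gen: re-runs because bundle.gen 8->4; new result 9 (unchanged).
  merge.gen: re-examined; everything it read last time is the same (patch.gen unchanged, model.gen unchanged) — cache 90 kept, no run.
  meta.gen: re-examined; everything it read last time is the same (probe.gen unchanged, merge.gen unchanged) — cache 99 kept, no run.

The important point: model.gen recomputes to an identical value, and the output ends up unchanged.

Run set: bundle.gen, model.gen (2 run).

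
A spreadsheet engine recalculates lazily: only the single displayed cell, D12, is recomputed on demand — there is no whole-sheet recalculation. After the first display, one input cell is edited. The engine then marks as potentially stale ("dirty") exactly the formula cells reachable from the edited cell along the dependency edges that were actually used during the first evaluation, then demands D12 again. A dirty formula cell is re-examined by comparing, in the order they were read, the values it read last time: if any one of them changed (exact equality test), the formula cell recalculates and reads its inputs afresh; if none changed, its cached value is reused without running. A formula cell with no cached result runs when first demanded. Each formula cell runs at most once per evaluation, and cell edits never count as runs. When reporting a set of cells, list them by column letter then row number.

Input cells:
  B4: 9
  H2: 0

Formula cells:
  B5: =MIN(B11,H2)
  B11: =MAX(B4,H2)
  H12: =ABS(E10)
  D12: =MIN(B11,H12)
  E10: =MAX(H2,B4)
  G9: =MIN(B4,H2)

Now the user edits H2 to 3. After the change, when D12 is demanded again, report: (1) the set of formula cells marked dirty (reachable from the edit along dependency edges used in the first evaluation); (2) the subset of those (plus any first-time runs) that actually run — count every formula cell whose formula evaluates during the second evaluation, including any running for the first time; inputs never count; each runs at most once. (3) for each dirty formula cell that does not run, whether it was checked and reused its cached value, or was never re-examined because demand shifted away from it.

First evaluation (everything demanded from the output):
  B11 = MAX(9, 0) = 9
  E10 = MAX(0, 9) = 9
  H12 = ABS(9) = 9
  D12 = MIN(9, 9) = 9

Propagation after the edit:
  B11: runs — H2 0->3; result 9 (same value as before).
  E10: runs — H2 0->3; result 9 (same value as before).
  H12: checked — values it read are unchanged (E10 unchanged); reused cached 9 without running.
  D12: checked — values it read are unchanged (B11 unchanged, H12 unchanged); reused cached 9 without running.

Key observation: the cutoff stops propagation at H12 — its inputs' values are unchanged, so it reuses its cache.

Marked dirty: B11, D12, E10, H12.
Formula cells that run: B11, E10 — 2 in total.
Checked but reused from cache: D12, H12.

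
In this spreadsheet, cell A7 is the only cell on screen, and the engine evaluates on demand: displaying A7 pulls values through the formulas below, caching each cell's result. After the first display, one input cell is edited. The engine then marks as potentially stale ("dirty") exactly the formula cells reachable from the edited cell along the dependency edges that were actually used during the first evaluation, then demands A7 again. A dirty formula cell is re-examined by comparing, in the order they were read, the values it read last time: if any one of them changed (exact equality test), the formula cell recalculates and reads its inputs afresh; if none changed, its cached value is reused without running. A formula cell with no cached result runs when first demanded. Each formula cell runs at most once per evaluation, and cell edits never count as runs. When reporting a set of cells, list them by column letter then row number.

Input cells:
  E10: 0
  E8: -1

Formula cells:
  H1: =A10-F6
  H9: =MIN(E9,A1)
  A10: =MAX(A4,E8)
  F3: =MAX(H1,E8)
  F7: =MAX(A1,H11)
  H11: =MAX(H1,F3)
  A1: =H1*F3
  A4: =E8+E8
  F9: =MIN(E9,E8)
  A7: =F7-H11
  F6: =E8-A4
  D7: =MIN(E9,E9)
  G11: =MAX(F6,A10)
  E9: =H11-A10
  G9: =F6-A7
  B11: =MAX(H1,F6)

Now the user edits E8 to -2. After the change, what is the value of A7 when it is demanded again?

Initial pass — values computed on the first demand:
  A4 = -1 + -1 = -2
  A10 = MAX(-2, -1) = -1
  F6 = -1 - -2 = 1
  H1 = -1 - 1 = -2
  F3 = MAX(-2, -1) = -1
  A1 = -2 * -1 = 2
  H11 = MAX(-2, -1) = -1
  F7 = MAX(2, -1) = 2
  A7 = 2 - -1 = 3

Second demand — change propagation:
  A4: re-runs because E8 -1->-2; E8 -1->-2; new result -4.
  A10: re-runs because A4 -2->-4; E8 -1->-2; new result -2.
  F6: re-runs because E8 -1->-2; A4 -2->-4; new result 2.
  H1: re-runs because A10 -1->-2; F6 1->2; new result -4.
  F3: re-runs because H1 -2->-4; E8 -1->-2; new result -2.
  A1: re-runs because H1 -2->-4; F3 -1->-2; new result 8.
  H11: re-runs because H1 -2->-4; F3 -1->-2; new result -2.
  F7: re-runs because A1 2->8; H11 -1->-2; new result 8.
  A7: re-runs because F7 2->8; H11 -1->-2; new result 10.

A7 now evaluates to 10.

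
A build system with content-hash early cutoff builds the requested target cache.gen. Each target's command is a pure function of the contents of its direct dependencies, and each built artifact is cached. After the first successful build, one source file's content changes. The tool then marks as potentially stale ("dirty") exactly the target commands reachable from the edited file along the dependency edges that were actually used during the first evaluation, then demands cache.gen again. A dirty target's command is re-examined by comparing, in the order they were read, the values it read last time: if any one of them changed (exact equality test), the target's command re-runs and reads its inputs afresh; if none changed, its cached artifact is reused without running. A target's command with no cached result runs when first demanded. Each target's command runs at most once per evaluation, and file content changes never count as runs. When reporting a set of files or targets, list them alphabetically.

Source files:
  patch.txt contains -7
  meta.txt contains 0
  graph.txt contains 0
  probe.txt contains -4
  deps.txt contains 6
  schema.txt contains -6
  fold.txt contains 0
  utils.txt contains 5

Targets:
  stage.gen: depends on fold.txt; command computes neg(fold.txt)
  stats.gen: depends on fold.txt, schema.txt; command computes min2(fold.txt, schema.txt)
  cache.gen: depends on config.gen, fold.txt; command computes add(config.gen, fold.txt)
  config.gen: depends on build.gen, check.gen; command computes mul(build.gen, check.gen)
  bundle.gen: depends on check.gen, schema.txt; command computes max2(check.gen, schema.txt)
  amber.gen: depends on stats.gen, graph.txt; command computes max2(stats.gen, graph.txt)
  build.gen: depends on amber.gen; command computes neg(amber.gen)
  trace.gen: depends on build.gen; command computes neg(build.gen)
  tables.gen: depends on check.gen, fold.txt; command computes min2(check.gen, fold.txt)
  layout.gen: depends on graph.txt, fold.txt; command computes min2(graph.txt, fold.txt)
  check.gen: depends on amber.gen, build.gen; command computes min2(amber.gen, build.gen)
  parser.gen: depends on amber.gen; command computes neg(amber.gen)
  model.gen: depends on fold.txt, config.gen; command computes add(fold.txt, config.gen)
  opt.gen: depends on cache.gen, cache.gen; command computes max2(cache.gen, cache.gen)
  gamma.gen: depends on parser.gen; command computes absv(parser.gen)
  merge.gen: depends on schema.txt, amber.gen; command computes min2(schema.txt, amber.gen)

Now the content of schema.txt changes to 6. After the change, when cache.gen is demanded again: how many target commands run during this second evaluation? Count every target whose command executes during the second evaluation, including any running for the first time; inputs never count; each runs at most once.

First evaluation (everything demanded from the output):
  stats.gen = min2(0, -6) = -6
  amber.gen = max2(-6, 0) = 0
  build.gen = neg(0) = 0
  check.gen = min2(0, 0) = 0
  config.gen = mul(0, 0) = 0
  cache.gen = add(0, 0) = 0

Propagation after the edit:
  stats.gen: runs — schema.txt -6->6; result 0.
  amber.gen: runs — stats.gen -6->0; result 0 (same value as before).
  build.gen: checked — values it read are unchanged (amber.gen unchanged); reused cached 0 without running.
  check.gen: checked — values it read are unchanged (amber.gen unchanged, build.gen unchanged); reused cached 0 without running.
  config.gen: checked — values it read are unchanged (build.gen unchanged, check.gen unchanged); reused cached 0 without running.
  cache.gen: checked — values it read are unchanged (config.gen unchanged, fold.txt unchanged); reused cached 0 without running.

Key observation: the change is absorbed at amber.gen — it re-runs but produces the same value, and the output's value is unchanged.

Target commands that run: amber.gen, stats.gen — 2 in total.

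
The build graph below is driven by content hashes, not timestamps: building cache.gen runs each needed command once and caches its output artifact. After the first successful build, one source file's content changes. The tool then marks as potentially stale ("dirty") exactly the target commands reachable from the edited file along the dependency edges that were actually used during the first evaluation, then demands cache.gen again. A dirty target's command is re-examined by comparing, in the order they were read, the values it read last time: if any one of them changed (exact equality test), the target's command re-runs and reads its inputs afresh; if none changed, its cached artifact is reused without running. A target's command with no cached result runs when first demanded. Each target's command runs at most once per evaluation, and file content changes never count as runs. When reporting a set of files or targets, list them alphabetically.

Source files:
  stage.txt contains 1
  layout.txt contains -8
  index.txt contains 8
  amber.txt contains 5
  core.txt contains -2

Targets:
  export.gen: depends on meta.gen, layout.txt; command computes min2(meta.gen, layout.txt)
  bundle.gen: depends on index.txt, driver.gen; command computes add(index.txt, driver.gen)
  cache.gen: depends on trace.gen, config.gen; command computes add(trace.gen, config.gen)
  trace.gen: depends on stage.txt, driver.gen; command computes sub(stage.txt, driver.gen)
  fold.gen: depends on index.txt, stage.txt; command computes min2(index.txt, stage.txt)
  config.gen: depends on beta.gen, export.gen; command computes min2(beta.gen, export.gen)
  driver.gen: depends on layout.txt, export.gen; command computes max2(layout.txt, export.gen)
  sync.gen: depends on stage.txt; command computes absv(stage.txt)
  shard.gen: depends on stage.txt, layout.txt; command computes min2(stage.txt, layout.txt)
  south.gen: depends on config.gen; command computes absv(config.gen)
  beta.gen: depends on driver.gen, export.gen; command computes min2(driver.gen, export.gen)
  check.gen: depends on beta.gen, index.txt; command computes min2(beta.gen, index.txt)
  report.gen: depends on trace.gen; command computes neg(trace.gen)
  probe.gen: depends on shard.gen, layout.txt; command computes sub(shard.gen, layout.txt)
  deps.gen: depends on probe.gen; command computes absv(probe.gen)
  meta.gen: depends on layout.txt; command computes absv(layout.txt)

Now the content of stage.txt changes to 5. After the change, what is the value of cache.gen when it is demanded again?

cache.gen now evaluates to 5.

Initial pass — values computed on the first demand:
  meta.gen = absv(-8) = 8
  export.gen = min2(8, -8) = -8
  driver.gen = max2(-8, -8) = -8
  beta.gen = min2(-8, -8) = -8
  config.gen = min2(-8, -8) = -8
  trace.gen = sub(1, -8) = 9
  cache.gen = add(9, -8) = 1

Second demand — change propagation:
  trace.gen: re-runs because stage.txt 1->5; new result 13.
  cache.gen: re-runs because trace.gen 9->13; new result 5.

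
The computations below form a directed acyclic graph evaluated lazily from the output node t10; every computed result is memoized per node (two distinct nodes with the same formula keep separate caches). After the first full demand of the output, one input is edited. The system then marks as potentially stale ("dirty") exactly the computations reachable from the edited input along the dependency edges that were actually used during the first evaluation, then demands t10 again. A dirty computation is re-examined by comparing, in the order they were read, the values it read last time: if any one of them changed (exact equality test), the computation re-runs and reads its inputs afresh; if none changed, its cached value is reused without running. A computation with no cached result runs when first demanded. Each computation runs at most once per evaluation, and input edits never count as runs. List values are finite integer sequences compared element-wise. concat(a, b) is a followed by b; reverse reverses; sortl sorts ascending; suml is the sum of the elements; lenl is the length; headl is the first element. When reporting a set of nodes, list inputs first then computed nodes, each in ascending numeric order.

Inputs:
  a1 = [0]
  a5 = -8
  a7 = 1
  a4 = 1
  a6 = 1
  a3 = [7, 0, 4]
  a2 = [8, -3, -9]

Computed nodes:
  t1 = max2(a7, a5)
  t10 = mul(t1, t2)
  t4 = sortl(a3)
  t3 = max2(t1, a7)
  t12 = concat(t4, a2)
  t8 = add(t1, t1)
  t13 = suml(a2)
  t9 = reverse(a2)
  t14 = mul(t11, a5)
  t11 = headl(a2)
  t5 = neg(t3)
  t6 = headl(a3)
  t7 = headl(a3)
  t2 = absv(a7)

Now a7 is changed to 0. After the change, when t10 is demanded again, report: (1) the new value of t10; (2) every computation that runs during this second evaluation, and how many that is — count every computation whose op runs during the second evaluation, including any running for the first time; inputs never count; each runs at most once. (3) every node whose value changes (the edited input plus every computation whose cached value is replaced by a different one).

Demanding t10 again yields 0.
3 computations run: t1, t2, t10.
The nodes whose values change: a7, t1, t2, t10.

First demand of the output computes:
  t1 = max2(1, -8) = 1
  t2 = absv(1) = 1
  t10 = mul(1, 1) = 1

After the edit, cleaning proceeds:
  t1: a read changed (a7 1->0) — executes, giving 0.
  t2: a read changed (a7 1->0) — executes, giving 0.
  t10: a read changed (t1 1->0; t2 1->0) — executes, giving 0.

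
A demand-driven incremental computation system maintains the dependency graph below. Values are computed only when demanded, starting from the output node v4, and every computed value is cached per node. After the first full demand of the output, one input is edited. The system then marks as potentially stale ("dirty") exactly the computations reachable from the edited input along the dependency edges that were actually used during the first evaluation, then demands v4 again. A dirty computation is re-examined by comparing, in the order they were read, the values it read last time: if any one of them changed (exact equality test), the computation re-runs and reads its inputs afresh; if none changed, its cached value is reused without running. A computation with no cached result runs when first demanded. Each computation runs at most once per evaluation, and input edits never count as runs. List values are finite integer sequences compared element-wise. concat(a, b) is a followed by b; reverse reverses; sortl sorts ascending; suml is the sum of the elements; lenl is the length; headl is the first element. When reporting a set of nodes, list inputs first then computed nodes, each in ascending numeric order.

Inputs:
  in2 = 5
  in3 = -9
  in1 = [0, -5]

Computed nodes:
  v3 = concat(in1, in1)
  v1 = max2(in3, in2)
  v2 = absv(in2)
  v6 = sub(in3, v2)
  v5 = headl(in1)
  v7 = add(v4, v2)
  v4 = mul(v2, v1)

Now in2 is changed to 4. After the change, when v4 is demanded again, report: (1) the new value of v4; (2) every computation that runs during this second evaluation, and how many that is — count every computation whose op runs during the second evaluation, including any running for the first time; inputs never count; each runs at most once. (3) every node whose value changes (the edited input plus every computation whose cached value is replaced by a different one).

New value of v4: 16.
Computations that run: v1, v2, v4 — 3 in total.
Values that change: in2, v1, v2, v4.

First evaluation (everything demanded from the output):
  v1 = max2(-9, 5) = 5
  v2 = absv(5) = 5
  v4 = mul(5, 5) = 25

Propagation after the edit:
  v1: runs — in2 5->4; result 4.
  v2: runs — in2 5->4; result 4.
  v4: runs — v2 5->4; v1 5->4; result 16.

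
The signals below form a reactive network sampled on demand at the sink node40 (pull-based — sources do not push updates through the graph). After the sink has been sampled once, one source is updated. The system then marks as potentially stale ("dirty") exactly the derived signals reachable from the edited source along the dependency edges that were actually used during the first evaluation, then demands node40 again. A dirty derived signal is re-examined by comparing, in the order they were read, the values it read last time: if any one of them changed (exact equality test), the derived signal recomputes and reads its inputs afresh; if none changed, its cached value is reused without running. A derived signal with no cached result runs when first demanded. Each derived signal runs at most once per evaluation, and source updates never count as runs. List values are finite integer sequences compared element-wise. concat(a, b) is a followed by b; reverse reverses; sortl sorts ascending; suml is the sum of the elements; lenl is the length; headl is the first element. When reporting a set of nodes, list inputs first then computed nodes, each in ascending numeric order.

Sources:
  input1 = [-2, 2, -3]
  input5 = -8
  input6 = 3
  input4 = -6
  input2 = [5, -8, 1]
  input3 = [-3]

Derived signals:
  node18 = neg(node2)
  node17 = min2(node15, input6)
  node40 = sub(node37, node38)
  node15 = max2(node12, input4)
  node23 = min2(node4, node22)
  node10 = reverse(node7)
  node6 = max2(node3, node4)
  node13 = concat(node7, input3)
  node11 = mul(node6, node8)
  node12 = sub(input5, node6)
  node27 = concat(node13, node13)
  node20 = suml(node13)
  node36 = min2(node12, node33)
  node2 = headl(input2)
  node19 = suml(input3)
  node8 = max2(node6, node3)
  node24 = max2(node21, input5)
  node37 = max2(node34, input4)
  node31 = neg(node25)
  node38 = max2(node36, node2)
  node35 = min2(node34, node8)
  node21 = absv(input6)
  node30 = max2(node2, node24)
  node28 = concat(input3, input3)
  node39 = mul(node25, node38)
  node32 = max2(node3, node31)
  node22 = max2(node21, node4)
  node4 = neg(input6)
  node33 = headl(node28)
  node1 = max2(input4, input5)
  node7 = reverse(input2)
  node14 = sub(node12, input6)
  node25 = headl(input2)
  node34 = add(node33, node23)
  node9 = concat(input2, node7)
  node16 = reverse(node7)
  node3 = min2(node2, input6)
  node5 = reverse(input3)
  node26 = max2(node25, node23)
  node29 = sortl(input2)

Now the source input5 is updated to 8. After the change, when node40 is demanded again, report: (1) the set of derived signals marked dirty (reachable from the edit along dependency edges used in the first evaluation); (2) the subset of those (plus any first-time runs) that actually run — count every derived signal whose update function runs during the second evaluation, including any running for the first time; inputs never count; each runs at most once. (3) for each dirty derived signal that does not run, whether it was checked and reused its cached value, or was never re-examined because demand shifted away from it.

Initial pass — values computed on the first demand:
  node2 = headl([5, -8, 1]) = 5
  node3 = min2(5, 3) = 3
  node4 = neg(3) = -3
  node6 = max2(3, -3) = 3
  node12 = sub(-8, 3) = -11
  node21 = absv(3) = 3
  node22 = max2(3, -3) = 3
  node23 = min2(-3, 3) = -3
  node28 = concat([-3], [-3]) = [-3, -3]
  node33 = headl([-3, -3]) = -3
  node34 = add(-3, -3) = -6
  node36 = min2(-11, -3) = -11
  node37 = max2(-6, -6) = -6
  node38 = max2(-11, 5) = 5
  node40 = sub(-6, 5) = -11

Second demand — change propagation:
  node12: re-runs because input5 -8->8; new result 5.
  node36: re-runs because node12 -11->5; new result -3.
  node38: re-runs because node36 -11->-3; new result 5 (unchanged).
  node40: re-examined; everything it read last time is the same (node37 unchanged, node38 unchanged) — cache -11 kept, no run.

The important point: node38 recomputes to an identical value, and the output ends up unchanged.

Dirty set: node12, node36, node38, node40.
Run set: node12, node36, node38 (3 run).
Re-examined without running (cache reused): node40.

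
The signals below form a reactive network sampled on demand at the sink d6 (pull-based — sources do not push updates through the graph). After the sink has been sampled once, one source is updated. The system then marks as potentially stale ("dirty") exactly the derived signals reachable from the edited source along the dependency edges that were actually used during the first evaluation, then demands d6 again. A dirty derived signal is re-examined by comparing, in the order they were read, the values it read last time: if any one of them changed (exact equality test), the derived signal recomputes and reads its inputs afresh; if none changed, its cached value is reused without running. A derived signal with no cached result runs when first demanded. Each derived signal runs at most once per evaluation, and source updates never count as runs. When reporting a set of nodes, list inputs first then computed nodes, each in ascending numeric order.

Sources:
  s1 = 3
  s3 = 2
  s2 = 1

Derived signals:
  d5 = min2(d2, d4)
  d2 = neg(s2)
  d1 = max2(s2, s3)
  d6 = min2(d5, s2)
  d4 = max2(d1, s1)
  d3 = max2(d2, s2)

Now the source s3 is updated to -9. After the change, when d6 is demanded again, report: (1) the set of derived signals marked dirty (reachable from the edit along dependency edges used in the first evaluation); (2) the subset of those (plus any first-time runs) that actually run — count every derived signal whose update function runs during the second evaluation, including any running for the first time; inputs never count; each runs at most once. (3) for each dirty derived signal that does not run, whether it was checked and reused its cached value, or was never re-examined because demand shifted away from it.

Dirty set: d1, d4, d5, d6.
Run set: d1, d4 (2 run).
Re-examined without running (cache reused): d5, d6.
The important point: d4 recomputes to an identical value, and the output ends up unchanged.

Initial pass — values computed on the first demand:
  d1 = max2(1, 2) = 2
  d2 = neg(1) = -1
  d4 = max2(2, 3) = 3
  d5 = min2(-1, 3) = -1
  d6 = min2(-1, 1) = -1

Second demand — change propagation:
  d1: re-runs because s3 2->-9; new result 1.
  d4: re-runs because d1 2->1; new result 3 (unchanged).
  d5: re-examined; everything it read last time is the same (d2 unchanged, d4 unchanged) — cache -1 kept, no run.
  d6: re-examined; everything it read last time is the same (d5 unchanged, s2 unchanged) — cache -1 kept, no run.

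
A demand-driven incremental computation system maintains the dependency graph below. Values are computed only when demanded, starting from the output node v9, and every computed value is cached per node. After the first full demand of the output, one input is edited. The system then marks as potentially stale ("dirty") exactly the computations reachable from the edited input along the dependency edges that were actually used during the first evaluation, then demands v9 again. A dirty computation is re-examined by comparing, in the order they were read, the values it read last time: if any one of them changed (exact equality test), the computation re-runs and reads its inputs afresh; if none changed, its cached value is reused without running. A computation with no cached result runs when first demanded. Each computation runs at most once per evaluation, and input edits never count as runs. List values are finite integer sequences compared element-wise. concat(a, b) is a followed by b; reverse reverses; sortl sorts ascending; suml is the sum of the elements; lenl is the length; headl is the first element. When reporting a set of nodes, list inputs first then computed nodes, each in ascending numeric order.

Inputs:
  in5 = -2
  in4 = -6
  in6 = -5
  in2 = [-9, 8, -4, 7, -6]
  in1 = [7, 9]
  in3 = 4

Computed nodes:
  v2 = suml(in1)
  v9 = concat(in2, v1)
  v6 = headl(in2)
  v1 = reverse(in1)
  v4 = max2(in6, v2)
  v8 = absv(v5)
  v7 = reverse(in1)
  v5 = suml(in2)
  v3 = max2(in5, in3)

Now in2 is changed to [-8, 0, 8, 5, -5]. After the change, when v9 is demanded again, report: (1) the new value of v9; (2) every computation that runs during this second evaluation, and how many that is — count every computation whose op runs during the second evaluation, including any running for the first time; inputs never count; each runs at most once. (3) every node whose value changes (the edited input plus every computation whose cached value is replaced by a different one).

New value of v9: [-8, 0, 8, 5, -5, 9, 7].
Computations that run: v9 — 1 in total.
Values that change: in2, v9.

First evaluation (everything demanded from the output):
  v1 = reverse([7, 9]) = [9, 7]
  v9 = concat([-9, 8, -4, 7, -6], [9, 7]) = [-9, 8, -4, 7, -6, 9, 7]

Propagation after the edit:
  v9: runs — in2 [-9, 8, -4, 7, -6]->[-8, 0, 8, 5, -5]; result [-8, 0, 8, 5, -5, 9, 7].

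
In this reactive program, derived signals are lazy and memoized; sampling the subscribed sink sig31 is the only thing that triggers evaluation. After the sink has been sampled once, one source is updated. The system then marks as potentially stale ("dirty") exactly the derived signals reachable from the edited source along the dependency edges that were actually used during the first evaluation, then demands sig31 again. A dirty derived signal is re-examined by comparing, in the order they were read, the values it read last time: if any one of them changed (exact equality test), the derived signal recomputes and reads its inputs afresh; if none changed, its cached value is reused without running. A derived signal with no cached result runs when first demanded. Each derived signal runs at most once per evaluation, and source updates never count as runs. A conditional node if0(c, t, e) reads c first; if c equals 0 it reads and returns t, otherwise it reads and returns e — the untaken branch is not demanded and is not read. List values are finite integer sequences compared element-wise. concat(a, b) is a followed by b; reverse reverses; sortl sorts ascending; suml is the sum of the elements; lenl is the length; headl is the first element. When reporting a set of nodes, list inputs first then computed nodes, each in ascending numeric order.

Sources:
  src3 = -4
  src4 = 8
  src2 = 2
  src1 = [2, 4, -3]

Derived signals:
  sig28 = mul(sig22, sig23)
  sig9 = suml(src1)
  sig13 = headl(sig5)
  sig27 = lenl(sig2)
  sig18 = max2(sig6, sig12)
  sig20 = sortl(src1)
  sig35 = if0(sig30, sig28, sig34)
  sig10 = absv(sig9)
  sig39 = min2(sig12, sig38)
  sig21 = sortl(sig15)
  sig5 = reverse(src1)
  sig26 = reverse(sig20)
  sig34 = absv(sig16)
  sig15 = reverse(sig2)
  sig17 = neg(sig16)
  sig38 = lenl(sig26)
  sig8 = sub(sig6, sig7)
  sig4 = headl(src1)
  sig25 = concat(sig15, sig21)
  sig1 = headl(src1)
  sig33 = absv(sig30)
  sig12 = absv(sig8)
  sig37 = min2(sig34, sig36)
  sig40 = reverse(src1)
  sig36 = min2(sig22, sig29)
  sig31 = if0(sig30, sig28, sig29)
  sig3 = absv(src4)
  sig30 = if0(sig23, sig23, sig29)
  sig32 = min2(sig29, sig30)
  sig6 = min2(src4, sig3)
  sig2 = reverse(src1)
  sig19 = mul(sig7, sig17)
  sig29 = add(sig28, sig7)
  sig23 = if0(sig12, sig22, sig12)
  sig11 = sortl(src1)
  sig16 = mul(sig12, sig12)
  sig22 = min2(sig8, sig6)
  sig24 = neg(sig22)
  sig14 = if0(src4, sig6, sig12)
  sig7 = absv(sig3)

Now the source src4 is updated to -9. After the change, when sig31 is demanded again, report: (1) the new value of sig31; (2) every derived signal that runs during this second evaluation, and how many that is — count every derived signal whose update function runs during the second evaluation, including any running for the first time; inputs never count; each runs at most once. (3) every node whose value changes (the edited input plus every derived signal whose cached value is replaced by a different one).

Demanding sig31 again yields -315.
11 derived signals run: sig3, sig6, sig7, sig8, sig12, sig22, sig23, sig28, sig29, sig30, sig31.
The nodes whose values change: src4, sig3, sig6, sig7, sig8, sig12, sig22, sig23, sig28, sig30, sig31.
Note the branch switch — sig29 had no cache and runs now for the first time.

First demand of the output computes:
  sig3 = absv(8) = 8
  sig6 = min2(8, 8) = 8
  sig7 = absv(8) = 8
  sig8 = sub(8, 8) = 0
  sig12 = absv(0) = 0
  sig22 = min2(0, 8) = 0
  sig23 = if0(sig12=0 -> then branch sig22) = 0
  sig28 = mul(0, 0) = 0
  sig30 = if0(sig23=0 -> then branch sig23) = 0
  sig31 = if0(sig30=0 -> then branch sig28) = 0

After the edit, cleaning proceeds:
  sig3: a read changed (src4 8->-9) — executes, giving 9.
  sig6: a read changed (src4 8->-9; sig3 8->9) — executes, giving -9.
  sig7: a read changed (sig3 8->9) — executes, giving 9.
  sig8: a read changed (sig6 8->-9; sig7 8->9) — executes, giving -18.
  sig12: a read changed (sig8 0->-18) — executes, giving 18.
  sig22: a read changed (sig8 0->-18; sig6 8->-9) — executes, giving -18.
  sig23: a read changed (sig12 0->18; sig22 0->-18) — executes, giving 18.
  sig28: a read changed (sig22 0->-18; sig23 0->18) — executes, giving -324.
  sig29: had never run; runs now, result -315.
  sig30: a read changed (sig23 0->18; sig23 0->18) — executes, giving -315.
  sig31: a read changed (sig30 0->-315; sig28 0->-324) — executes, giving -315.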